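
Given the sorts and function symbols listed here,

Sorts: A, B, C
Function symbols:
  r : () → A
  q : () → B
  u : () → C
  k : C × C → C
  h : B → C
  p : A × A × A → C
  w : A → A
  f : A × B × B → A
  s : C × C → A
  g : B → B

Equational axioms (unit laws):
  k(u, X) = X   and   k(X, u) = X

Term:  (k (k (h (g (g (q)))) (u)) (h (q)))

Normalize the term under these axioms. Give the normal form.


1. (k (k (h (g (g (q)))) (u)) (h (q)))  →  (k (h (g (g (q)))) (h (q)))

normal form = (k (h (g (g (q)))) (h (q)))


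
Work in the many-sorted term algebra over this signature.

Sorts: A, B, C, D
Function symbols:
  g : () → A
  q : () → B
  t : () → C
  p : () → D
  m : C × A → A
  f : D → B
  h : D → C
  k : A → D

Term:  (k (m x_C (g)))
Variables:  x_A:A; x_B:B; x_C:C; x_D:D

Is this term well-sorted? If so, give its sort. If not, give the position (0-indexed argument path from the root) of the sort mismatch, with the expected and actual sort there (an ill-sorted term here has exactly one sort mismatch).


well-sorted; sort = D

    x_C : C
    (g) : A
  (m x_C (g)) : A
(k (m x_C (g))) : D


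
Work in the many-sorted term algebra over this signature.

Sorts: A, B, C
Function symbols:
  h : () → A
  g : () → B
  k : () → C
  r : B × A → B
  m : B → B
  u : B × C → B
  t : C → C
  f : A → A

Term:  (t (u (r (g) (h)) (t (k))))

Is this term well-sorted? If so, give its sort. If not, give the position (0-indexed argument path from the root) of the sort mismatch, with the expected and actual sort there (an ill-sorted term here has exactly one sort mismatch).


      (g) : B
      (h) : A
    (r (g) (h)) : B
      (k) : C
    (t (k)) : C
  (u (r (g) (h)) (t (k))) : B
(t (u (r (g) (h)) (t (k)))) : ✗ arg 0 at [0] has sort B, expected C

ill-sorted at position [0]: expected C, got B


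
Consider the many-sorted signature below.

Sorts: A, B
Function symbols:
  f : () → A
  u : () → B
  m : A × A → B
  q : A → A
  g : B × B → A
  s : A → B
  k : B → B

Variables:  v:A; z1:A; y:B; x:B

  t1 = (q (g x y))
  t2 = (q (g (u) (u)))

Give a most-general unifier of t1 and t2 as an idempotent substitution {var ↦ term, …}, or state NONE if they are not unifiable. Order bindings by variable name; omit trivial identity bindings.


{x ↦ (u), y ↦ (u)}


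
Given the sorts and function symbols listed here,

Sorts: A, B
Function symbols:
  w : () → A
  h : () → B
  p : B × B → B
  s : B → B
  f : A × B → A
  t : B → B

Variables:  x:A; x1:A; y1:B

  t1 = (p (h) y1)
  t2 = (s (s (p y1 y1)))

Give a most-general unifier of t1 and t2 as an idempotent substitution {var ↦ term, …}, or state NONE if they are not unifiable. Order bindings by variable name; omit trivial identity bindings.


NONE (not unifiable)

head clash or occurs-check failure — not unifiable


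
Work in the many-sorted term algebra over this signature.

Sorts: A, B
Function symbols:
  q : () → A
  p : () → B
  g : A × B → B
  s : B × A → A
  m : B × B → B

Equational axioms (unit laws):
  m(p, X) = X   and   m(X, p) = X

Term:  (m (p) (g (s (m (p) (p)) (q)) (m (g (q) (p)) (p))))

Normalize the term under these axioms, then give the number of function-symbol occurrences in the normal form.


size = 7

1. (m (p) (g (s (m (p) (p)) (q)) (m (g (q) (p)) (p))))  →  (g (s (m (p) (p)) (q)) (m (g (q) (p)) (p)))
2. (g (s (m (p) (p)) (q)) (m (g (q) (p)) (p)))  →  (g (s (p) (q)) (m (g (q) (p)) (p)))
3. (g (s (p) (q)) (m (g (q) (p)) (p)))  →  (g (s (p) (q)) (g (q) (p)))
normal form: (g (s (p) (q)) (g (q) (p)))


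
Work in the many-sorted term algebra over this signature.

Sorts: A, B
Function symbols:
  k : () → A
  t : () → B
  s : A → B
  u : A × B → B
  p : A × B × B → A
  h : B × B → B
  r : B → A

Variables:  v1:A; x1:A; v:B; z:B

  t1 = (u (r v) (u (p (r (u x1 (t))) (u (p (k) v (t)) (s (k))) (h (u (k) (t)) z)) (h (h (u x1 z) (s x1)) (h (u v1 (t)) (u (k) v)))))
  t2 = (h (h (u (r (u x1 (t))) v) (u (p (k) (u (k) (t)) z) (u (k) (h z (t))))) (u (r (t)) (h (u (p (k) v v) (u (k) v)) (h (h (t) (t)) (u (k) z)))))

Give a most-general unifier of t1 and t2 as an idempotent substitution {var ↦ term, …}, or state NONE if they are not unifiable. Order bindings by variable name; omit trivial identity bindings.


head clash or occurs-check failure — not unifiable

NONE (not unifiable)


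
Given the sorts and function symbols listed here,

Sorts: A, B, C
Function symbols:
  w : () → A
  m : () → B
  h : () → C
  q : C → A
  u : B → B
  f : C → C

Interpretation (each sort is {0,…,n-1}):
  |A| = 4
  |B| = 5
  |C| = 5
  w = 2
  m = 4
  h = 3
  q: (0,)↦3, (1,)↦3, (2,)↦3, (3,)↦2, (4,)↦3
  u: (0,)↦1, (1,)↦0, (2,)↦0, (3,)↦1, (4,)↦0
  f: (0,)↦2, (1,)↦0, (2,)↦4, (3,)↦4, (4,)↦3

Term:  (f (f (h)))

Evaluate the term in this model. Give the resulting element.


value = 3

  h = 3
  (f (h)) = f(3,) = 4
  (f (f (h))) = f(4,) = 3


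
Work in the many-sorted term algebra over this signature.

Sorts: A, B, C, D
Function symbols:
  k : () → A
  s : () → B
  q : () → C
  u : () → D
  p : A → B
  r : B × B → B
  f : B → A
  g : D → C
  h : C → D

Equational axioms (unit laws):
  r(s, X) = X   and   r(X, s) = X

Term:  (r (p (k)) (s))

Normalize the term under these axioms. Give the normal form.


normal form = (p (k))

1. (r (p (k)) (s))  →  (p (k))


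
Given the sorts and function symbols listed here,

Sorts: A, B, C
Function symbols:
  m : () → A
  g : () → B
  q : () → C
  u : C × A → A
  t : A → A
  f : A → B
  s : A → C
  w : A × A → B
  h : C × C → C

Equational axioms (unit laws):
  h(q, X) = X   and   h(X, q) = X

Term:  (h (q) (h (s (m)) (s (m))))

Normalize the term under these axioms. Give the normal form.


1. (h (q) (h (s (m)) (s (m))))  →  (h (s (m)) (s (m)))

normal form = (h (s (m)) (s (m)))


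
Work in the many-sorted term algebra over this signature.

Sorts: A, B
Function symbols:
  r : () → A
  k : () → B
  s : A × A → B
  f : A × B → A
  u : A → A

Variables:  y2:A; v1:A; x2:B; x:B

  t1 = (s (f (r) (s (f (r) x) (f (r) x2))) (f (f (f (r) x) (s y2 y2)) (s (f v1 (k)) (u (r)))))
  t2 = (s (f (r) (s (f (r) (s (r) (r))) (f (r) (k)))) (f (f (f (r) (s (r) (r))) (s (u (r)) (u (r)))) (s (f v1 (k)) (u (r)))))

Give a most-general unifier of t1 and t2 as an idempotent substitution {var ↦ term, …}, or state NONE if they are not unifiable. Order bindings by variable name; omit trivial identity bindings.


{x ↦ (s (r) (r)), x2 ↦ (k), y2 ↦ (u (r))}


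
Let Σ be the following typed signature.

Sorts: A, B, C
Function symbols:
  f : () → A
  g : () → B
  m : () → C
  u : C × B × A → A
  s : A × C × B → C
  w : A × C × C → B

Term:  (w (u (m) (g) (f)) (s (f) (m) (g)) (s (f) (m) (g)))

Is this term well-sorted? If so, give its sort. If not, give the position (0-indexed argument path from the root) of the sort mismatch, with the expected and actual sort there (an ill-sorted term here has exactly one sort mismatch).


    (m) : C
    (g) : B
    (f) : A
  (u (m) (g) (f)) : A
    (f) : A
    (m) : C
    (g) : B
  (s (f) (m) (g)) : C
    (f) : A
    (m) : C
    (g) : B
  (s (f) (m) (g)) : C
(w (u (m) (g) (f)) (s (f) (m) (g)) (s (f) (m) (g))) : B

well-sorted; sort = B


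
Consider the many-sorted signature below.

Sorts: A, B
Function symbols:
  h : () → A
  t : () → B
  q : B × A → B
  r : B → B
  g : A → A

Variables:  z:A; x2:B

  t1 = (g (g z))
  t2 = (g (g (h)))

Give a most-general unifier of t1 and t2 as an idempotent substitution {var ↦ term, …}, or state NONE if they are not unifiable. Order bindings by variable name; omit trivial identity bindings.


{z ↦ (h)}


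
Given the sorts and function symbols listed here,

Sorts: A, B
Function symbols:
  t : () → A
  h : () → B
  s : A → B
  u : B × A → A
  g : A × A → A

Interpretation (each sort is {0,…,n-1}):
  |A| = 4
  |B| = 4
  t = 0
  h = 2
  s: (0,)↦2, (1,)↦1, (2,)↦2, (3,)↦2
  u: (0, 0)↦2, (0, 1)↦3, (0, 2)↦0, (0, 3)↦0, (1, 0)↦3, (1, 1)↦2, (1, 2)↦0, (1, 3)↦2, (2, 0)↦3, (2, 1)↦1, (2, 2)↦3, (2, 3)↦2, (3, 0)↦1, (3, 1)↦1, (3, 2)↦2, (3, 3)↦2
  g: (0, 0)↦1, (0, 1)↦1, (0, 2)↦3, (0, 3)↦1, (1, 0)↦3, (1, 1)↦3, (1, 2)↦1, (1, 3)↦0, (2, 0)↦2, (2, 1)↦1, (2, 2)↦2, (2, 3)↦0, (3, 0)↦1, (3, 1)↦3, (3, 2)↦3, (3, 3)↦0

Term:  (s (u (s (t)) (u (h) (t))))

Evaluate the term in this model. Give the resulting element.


value = 2

  t = 0
  (s (t)) = s(0,) = 2
  h = 2
  t = 0
  (u (h) (t)) = u(2, 0) = 3
  (u (s (t)) (u (h) (t))) = u(2, 3) = 2
  (s (u (s (t)) (u (h) (t)))) = s(2,) = 2


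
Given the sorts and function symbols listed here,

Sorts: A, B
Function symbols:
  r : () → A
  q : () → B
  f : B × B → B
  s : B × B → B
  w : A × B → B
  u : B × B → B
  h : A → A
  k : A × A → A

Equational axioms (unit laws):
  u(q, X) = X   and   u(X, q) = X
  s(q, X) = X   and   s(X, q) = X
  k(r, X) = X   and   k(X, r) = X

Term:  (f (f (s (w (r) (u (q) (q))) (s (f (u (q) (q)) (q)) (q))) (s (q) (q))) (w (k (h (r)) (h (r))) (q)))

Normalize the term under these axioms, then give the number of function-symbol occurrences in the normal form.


1. (f (f (s (w (r) (u (q) (q))) (s (f (u (q) (q)) (q)) (q))) (s (q) (q))) (w (k (h (r)) (h (r))) (q)))  →  (f (f (s (w (r) (q)) (s (f (u (q) (q)) (q)) (q))) (s (q) (q))) (w (k (h (r)) (h (r))) (q)))
2. (f (f (s (w (r) (q)) (s (f (u (q) (q)) (q)) (q))) (s (q) (q))) (w (k (h (r)) (h (r))) (q)))  →  (f (f (s (w (r) (q)) (f (u (q) (q)) (q))) (s (q) (q))) (w (k (h (r)) (h (r))) (q)))
3. (f (f (s (w (r) (q)) (f (u (q) (q)) (q))) (s (q) (q))) (w (k (h (r)) (h (r))) (q)))  →  (f (f (s (w (r) (q)) (f (q) (q))) (s (q) (q))) (w (k (h (r)) (h (r))) (q)))
4. (f (f (s (w (r) (q)) (f (q) (q))) (s (q) (q))) (w (k (h (r)) (h (r))) (q)))  →  (f (f (s (w (r) (q)) (f (q) (q))) (q)) (w (k (h (r)) (h (r))) (q)))
normal form: (f (f (s (w (r) (q)) (f (q) (q))) (q)) (w (k (h (r)) (h (r))) (q)))

size = 17


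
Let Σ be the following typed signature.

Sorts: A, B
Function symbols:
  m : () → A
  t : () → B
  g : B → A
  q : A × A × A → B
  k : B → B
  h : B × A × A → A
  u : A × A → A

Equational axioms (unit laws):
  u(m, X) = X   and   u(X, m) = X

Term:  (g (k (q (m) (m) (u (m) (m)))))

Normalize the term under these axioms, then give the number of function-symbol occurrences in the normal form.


size = 6

1. (g (k (q (m) (m) (u (m) (m)))))  →  (g (k (q (m) (m) (m))))
normal form: (g (k (q (m) (m) (m))))


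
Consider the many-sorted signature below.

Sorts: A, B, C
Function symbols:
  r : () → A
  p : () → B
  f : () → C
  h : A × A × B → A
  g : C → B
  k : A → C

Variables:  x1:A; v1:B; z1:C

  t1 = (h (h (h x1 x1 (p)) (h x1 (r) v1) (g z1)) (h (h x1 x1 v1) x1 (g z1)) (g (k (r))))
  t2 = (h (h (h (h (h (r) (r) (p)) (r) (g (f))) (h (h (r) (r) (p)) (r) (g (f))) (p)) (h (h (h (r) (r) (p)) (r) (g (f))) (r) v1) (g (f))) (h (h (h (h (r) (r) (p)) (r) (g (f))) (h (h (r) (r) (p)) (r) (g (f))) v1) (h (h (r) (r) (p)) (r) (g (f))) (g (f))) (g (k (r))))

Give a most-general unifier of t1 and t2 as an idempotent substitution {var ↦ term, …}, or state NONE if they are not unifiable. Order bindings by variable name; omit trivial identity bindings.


{x1 ↦ (h (h (r) (r) (p)) (r) (g (f))), z1 ↦ (f)}


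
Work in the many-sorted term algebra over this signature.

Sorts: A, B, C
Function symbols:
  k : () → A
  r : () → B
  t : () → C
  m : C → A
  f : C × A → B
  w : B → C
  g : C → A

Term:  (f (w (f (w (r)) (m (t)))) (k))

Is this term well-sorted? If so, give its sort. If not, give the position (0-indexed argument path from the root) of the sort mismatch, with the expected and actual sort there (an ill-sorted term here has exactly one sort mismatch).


        (r) : B
      (w (r)) : C
        (t) : C
      (m (t)) : A
    (f (w (r)) (m (t))) : B
  (w (f (w (r)) (m (t)))) : C
  (k) : A
(f (w (f (w (r)) (m (t)))) (k)) : B

well-sorted; sort = B


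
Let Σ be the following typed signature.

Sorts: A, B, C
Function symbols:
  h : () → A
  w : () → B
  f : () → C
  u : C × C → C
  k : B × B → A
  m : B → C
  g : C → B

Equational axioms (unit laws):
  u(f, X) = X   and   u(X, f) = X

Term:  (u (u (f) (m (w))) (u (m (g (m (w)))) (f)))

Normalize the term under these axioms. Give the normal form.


normal form = (u (m (w)) (m (g (m (w)))))

1. (u (u (f) (m (w))) (u (m (g (m (w)))) (f)))  →  (u (m (w)) (u (m (g (m (w)))) (f)))
2. (u (m (w)) (u (m (g (m (w)))) (f)))  →  (u (m (w)) (m (g (m (w)))))


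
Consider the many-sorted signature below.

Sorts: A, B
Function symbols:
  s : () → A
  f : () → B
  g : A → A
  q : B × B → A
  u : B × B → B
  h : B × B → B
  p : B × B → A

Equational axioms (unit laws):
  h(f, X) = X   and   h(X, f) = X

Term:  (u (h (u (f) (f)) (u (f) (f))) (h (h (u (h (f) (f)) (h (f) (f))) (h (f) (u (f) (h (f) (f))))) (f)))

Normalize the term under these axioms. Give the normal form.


1. (u (h (u (f) (f)) (u (f) (f))) (h (h (u (h (f) (f)) (h (f) (f))) (h (f) (u (f) (h (f) (f))))) (f)))  →  (u (h (u (f) (f)) (u (f) (f))) (h (u (h (f) (f)) (h (f) (f))) (h (f) (u (f) (h (f) (f))))))
2. (u (h (u (f) (f)) (u (f) (f))) (h (u (h (f) (f)) (h (f) (f))) (h (f) (u (f) (h (f) (f))))))  →  (u (h (u (f) (f)) (u (f) (f))) (h (u (f) (h (f) (f))) (h (f) (u (f) (h (f) (f))))))
3. (u (h (u (f) (f)) (u (f) (f))) (h (u (f) (h (f) (f))) (h (f) (u (f) (h (f) (f))))))  →  (u (h (u (f) (f)) (u (f) (f))) (h (u (f) (f)) (h (f) (u (f) (h (f) (f))))))
4. (u (h (u (f) (f)) (u (f) (f))) (h (u (f) (f)) (h (f) (u (f) (h (f) (f))))))  →  (u (h (u (f) (f)) (u (f) (f))) (h (u (f) (f)) (u (f) (h (f) (f)))))
5. (u (h (u (f) (f)) (u (f) (f))) (h (u (f) (f)) (u (f) (h (f) (f)))))  →  (u (h (u (f) (f)) (u (f) (f))) (h (u (f) (f)) (u (f) (f))))

normal form = (u (h (u (f) (f)) (u (f) (f))) (h (u (f) (f)) (u (f) (f))))


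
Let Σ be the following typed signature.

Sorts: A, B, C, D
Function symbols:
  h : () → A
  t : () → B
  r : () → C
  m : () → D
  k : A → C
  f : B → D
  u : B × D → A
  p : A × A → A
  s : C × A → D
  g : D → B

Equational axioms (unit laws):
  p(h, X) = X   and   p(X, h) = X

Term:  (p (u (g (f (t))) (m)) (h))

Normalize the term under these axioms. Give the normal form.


1. (p (u (g (f (t))) (m)) (h))  →  (u (g (f (t))) (m))

normal form = (u (g (f (t))) (m))


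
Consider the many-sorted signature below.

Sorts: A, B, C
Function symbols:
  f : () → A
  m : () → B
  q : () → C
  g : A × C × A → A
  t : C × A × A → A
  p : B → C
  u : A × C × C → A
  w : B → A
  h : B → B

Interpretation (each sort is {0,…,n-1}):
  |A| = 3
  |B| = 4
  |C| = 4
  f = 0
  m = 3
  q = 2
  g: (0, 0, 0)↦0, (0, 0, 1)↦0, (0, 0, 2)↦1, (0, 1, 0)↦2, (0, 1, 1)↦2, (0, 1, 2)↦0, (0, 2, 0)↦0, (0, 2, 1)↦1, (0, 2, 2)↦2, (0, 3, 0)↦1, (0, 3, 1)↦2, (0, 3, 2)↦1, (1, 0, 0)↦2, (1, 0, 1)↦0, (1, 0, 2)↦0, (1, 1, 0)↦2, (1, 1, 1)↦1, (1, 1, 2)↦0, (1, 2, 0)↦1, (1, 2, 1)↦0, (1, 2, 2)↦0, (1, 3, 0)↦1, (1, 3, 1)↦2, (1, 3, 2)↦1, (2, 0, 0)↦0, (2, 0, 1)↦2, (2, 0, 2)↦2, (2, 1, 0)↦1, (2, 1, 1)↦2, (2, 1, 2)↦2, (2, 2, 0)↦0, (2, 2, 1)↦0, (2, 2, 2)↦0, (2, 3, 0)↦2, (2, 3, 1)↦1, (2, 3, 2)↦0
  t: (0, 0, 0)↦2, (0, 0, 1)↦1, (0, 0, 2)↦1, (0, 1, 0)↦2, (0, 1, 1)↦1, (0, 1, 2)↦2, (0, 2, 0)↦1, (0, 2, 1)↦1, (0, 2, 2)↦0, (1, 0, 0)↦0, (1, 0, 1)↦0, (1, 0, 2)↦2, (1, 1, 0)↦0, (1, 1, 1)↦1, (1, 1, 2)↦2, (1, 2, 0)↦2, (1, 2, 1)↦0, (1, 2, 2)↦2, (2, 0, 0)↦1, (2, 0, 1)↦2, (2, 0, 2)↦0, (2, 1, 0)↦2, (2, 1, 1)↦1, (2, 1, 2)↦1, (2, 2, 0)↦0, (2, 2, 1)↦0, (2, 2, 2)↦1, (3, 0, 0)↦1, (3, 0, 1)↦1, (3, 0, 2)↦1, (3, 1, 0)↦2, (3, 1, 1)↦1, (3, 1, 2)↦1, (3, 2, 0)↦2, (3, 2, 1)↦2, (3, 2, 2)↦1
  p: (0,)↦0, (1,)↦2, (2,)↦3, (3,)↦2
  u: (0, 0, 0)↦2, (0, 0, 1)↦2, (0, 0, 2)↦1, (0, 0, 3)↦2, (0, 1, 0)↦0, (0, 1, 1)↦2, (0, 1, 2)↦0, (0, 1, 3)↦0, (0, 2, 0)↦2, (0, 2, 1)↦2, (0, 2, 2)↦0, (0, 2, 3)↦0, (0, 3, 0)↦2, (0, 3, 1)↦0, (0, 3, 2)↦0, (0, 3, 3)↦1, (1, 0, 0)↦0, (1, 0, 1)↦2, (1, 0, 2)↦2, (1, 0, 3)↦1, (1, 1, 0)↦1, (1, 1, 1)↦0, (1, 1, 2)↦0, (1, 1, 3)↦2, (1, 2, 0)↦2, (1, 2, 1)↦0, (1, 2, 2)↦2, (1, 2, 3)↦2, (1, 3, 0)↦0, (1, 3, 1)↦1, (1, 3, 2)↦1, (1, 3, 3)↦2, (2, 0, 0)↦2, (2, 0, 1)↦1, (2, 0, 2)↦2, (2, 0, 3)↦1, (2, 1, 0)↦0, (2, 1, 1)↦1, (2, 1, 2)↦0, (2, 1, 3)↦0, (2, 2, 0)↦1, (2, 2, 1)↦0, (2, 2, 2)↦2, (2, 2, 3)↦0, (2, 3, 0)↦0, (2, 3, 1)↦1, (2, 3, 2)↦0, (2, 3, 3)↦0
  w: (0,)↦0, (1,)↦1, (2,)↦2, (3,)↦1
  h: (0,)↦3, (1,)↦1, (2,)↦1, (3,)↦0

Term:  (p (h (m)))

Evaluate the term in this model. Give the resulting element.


value = 0

  m = 3
  (h (m)) = h(3,) = 0
  (p (h (m))) = p(0,) = 0


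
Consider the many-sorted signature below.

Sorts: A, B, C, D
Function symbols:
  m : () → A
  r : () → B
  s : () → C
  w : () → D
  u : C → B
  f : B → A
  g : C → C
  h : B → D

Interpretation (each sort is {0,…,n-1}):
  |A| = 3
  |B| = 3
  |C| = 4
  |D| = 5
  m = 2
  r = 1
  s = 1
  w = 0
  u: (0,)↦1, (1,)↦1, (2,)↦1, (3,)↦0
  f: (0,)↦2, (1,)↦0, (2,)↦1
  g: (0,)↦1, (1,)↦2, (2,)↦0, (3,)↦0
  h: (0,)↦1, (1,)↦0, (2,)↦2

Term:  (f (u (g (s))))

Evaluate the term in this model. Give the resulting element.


value = 0

  s = 1
  (g (s)) = g(1,) = 2
  (u (g (s))) = u(2,) = 1
  (f (u (g (s)))) = f(1,) = 0


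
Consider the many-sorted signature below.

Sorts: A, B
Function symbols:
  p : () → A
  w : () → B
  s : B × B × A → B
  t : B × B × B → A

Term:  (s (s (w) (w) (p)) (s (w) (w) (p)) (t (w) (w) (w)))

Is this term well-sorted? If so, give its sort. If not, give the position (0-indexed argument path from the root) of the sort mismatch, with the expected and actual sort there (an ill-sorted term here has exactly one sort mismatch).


    (w) : B
    (w) : B
    (p) : A
  (s (w) (w) (p)) : B
    (w) : B
    (w) : B
    (p) : A
  (s (w) (w) (p)) : B
    (w) : B
    (w) : B
    (w) : B
  (t (w) (w) (w)) : A
(s (s (w) (w) (p)) (s (w) (w) (p)) (t (w) (w) (w))) : B

well-sorted; sort = B


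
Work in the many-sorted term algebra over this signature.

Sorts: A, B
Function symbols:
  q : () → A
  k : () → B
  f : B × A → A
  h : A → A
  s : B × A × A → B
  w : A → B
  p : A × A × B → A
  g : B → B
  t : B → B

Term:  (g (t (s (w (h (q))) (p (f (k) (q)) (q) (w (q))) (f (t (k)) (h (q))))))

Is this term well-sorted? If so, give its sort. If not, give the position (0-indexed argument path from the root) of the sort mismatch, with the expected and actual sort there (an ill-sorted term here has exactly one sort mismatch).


          (q) : A
        (h (q)) : A
      (w (h (q))) : B
          (k) : B
          (q) : A
        (f (k) (q)) : A
        (q) : A
          (q) : A
        (w (q)) : B
      (p (f (k) (q)) (q) (w (q))) : A
          (k) : B
        (t (k)) : B
          (q) : A
        (h (q)) : A
      (f (t (k)) (h (q))) : A
    (s (w (h (q))) (p (f (k) (q)) (q) (w (q))) (f (t (k)) (h (q)))) : B
  (t (s (w (h (q))) (p (f (k) (q)) (q) (w (q))) (f (t (k)) (h (q))))) : B
(g (t (s (w (h (q))) (p (f (k) (q)) (q) (w (q))) (f (t (k)) (h (q)))))) : B

well-sorted; sort = B


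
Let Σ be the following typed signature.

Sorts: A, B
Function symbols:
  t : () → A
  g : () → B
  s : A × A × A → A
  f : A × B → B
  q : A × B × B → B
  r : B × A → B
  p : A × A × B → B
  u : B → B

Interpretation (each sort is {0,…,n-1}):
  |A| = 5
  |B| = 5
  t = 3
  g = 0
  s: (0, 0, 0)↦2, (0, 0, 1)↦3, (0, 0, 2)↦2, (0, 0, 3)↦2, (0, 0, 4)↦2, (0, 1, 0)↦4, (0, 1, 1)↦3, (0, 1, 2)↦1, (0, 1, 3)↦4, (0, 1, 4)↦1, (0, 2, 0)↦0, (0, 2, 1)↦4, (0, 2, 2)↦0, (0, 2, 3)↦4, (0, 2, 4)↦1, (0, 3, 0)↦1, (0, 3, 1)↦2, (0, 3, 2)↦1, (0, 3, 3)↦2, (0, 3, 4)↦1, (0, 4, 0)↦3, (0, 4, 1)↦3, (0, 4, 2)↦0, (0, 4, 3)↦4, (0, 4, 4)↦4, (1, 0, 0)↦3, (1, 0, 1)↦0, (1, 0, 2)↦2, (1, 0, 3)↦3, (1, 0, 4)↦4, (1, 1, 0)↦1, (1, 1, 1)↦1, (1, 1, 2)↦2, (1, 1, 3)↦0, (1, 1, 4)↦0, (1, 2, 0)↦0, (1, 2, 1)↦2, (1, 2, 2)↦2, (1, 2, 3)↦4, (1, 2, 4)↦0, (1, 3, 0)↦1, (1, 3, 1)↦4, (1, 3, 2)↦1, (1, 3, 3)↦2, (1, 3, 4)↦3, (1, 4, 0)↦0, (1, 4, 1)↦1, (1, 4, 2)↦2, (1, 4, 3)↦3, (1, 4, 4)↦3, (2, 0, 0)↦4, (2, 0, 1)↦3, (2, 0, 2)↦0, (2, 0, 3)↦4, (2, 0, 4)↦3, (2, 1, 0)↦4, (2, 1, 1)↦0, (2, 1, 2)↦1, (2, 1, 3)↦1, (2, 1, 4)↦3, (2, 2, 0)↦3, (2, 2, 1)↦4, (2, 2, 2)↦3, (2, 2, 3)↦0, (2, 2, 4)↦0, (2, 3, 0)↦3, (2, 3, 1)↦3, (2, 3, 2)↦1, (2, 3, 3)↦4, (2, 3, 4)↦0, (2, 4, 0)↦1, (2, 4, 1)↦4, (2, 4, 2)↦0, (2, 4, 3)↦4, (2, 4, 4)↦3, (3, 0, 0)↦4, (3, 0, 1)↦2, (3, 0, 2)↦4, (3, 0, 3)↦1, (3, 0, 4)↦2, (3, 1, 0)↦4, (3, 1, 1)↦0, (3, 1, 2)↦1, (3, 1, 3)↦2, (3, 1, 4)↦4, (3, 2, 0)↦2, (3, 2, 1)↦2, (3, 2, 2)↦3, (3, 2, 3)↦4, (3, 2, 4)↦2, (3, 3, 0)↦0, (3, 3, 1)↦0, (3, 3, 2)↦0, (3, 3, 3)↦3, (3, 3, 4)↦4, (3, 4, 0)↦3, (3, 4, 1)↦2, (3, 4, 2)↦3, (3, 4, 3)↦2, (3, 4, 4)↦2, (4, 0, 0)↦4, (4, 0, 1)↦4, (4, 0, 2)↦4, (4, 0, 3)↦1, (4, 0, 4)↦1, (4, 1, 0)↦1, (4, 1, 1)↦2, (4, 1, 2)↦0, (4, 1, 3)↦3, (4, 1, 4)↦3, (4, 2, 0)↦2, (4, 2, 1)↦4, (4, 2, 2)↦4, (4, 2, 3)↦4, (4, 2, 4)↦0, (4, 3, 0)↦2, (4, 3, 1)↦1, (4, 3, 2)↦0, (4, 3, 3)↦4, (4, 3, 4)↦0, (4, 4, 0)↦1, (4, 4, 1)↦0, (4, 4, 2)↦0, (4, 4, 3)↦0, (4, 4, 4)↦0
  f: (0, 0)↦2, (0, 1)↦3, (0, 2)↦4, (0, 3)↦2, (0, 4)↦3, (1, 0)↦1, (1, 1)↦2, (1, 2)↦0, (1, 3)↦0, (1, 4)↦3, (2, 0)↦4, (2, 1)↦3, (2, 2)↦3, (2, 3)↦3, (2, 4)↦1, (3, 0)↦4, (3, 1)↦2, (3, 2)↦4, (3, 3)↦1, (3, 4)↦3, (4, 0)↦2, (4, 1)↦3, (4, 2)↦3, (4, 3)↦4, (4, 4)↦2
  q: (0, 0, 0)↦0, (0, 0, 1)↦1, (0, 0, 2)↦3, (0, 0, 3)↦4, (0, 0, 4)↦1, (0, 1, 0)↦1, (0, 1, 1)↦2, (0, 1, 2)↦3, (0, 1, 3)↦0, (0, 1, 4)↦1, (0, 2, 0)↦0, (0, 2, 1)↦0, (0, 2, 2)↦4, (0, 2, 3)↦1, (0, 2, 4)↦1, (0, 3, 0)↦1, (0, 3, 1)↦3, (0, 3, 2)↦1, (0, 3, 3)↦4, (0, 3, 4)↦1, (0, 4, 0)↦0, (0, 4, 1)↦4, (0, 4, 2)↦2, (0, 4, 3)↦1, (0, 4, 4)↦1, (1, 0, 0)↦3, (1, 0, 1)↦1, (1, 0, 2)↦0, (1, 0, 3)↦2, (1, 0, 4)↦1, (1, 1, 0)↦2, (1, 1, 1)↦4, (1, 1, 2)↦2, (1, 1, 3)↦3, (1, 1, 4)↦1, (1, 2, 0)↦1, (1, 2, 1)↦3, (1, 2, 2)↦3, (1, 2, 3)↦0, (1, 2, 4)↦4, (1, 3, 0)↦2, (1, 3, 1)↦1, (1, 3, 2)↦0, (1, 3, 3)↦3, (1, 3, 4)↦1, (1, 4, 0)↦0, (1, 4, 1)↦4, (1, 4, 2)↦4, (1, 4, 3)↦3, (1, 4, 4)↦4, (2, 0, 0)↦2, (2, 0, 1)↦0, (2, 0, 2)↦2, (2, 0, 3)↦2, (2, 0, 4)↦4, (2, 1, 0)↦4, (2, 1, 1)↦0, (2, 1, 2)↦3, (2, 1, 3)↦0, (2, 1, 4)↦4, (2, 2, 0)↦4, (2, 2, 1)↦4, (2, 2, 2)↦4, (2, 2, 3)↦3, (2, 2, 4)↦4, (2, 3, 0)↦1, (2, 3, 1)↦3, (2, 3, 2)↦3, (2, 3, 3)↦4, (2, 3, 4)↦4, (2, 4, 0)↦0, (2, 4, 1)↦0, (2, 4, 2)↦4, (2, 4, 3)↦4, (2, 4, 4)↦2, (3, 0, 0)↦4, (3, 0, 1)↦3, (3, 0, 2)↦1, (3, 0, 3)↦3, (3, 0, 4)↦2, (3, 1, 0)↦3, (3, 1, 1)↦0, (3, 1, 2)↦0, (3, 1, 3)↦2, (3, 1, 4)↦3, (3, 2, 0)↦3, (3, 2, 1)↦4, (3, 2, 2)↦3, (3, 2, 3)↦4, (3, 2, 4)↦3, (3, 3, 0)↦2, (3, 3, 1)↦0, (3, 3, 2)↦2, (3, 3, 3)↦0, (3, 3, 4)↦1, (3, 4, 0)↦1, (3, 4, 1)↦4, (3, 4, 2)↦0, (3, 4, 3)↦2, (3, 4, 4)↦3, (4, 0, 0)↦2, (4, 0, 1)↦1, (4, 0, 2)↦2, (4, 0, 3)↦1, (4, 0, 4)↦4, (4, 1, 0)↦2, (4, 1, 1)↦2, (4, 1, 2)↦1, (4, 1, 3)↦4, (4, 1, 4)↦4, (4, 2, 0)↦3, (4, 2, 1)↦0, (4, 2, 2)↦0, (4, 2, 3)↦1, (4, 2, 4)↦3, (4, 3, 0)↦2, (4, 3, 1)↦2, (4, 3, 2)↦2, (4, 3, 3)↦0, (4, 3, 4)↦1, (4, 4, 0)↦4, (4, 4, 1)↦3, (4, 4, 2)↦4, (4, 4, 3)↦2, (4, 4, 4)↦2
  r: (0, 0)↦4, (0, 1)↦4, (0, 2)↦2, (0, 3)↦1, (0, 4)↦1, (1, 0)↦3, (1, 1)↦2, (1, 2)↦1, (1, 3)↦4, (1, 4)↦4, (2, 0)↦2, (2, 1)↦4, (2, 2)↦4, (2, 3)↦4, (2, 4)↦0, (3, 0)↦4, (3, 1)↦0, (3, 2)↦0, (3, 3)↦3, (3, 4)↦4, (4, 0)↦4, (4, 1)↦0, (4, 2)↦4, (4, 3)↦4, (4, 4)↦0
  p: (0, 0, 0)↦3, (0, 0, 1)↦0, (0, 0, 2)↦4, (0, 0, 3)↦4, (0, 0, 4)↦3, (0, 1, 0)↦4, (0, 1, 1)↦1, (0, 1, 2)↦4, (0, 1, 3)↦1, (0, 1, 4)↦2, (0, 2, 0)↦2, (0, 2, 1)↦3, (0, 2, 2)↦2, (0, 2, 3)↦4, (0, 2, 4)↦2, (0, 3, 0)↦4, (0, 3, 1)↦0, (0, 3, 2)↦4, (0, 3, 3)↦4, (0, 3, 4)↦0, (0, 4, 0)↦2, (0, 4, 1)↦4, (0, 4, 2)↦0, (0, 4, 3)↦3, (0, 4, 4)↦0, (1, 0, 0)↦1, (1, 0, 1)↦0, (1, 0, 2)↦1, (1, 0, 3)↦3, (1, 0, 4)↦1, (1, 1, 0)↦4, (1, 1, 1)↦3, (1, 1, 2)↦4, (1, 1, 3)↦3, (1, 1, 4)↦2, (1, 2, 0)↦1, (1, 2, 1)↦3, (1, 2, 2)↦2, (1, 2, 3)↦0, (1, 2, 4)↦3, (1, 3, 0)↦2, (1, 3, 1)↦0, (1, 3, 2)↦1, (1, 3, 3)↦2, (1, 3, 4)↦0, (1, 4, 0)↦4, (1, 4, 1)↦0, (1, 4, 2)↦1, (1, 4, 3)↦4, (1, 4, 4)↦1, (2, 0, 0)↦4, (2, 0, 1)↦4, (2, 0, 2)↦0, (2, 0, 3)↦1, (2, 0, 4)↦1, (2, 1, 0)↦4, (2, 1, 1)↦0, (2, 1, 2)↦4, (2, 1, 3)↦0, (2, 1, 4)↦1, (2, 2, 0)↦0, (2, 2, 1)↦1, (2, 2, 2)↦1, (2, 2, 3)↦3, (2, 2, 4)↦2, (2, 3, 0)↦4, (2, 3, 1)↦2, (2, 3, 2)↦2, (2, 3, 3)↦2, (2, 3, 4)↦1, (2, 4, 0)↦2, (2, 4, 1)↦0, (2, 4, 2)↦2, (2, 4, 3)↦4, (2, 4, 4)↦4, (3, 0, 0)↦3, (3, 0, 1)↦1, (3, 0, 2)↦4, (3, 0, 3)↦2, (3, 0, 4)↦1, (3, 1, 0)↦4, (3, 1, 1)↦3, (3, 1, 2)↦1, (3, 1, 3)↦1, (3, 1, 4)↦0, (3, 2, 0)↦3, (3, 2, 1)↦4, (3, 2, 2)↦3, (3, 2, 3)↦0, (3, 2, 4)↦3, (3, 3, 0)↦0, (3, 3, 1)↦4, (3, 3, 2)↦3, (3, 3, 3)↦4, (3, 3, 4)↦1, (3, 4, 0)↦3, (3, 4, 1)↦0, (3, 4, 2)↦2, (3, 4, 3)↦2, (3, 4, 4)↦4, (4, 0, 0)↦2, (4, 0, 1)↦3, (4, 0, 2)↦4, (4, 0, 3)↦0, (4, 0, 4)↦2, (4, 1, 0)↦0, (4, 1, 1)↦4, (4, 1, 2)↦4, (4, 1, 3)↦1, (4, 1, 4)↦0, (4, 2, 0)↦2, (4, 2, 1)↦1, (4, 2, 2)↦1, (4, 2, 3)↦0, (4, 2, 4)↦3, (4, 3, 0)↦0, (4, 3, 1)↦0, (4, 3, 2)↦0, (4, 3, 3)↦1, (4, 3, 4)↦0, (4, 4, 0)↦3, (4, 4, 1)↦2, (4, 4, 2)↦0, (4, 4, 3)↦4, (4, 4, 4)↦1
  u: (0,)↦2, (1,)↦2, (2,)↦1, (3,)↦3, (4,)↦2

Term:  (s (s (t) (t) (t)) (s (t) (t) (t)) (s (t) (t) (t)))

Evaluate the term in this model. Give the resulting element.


  t = 3
  t = 3
  t = 3
  (s (t) (t) (t)) = s(3, 3, 3) = 3
  t = 3
  t = 3
  t = 3
  (s (t) (t) (t)) = s(3, 3, 3) = 3
  t = 3
  t = 3
  t = 3
  (s (t) (t) (t)) = s(3, 3, 3) = 3
  (s (s (t) (t) (t)) (s (t) (t) (t)) (s (t) (t) (t))) = s(3, 3, 3) = 3

value = 3


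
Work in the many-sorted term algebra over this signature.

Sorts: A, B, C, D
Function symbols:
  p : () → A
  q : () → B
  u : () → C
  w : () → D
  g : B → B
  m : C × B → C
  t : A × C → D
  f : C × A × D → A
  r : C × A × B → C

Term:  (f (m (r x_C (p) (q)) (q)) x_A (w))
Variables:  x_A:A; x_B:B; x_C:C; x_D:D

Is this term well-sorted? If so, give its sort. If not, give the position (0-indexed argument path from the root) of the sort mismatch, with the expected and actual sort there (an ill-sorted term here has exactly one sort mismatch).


      x_C : C
      (p) : A
      (q) : B
    (r x_C (p) (q)) : C
    (q) : B
  (m (r x_C (p) (q)) (q)) : C
  x_A : A
  (w) : D
(f (m (r x_C (p) (q)) (q)) x_A (w)) : A

well-sorted; sort = A


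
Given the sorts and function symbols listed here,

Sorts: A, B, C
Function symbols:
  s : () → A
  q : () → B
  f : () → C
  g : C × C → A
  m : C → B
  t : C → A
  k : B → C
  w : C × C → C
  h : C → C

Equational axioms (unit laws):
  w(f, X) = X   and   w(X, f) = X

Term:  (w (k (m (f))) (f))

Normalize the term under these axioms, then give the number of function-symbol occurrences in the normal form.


size = 3

1. (w (k (m (f))) (f))  →  (k (m (f)))
normal form: (k (m (f)))


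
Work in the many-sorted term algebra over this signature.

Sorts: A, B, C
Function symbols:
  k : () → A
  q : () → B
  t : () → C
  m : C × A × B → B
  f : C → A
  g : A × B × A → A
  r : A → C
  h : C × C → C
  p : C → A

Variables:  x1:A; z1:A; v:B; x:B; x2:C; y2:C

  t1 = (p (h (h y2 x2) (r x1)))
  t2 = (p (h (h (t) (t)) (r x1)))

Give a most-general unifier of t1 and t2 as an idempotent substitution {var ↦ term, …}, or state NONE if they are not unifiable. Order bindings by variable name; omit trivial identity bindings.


{x2 ↦ (t), y2 ↦ (t)}


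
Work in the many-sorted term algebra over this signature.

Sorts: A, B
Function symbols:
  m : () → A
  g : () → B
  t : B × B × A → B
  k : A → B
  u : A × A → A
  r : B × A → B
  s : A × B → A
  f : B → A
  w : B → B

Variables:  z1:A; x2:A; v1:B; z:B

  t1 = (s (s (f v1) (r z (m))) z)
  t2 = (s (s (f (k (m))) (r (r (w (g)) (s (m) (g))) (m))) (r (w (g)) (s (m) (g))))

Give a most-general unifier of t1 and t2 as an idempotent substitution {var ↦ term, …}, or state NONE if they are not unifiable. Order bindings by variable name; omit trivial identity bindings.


{v1 ↦ (k (m)), z ↦ (r (w (g)) (s (m) (g)))}


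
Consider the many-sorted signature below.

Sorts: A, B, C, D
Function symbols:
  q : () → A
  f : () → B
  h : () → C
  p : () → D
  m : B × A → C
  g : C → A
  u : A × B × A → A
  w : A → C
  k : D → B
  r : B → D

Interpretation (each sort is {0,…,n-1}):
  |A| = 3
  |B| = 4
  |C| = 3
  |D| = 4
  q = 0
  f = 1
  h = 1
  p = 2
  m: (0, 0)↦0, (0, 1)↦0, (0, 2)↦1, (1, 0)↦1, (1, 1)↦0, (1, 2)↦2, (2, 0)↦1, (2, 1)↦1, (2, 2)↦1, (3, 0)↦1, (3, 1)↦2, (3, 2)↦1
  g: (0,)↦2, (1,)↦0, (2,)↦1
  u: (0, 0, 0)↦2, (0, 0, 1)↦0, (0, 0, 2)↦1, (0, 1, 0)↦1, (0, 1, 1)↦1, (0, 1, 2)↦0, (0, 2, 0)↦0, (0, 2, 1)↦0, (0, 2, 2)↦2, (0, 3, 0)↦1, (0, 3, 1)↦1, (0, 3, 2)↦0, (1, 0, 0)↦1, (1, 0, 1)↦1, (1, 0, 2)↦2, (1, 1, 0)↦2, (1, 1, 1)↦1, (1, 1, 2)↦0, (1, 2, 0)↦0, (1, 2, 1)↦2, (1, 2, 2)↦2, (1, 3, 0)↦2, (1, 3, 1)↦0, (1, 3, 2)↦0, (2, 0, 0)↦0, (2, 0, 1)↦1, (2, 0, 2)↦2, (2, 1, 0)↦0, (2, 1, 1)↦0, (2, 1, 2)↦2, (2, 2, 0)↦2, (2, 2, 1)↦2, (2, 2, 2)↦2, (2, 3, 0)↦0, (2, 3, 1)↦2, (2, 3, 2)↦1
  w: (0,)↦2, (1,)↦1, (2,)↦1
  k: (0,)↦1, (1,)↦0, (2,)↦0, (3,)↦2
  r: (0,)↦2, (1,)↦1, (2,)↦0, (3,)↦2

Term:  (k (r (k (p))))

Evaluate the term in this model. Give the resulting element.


  p = 2
  (k (p)) = k(2,) = 0
  (r (k (p))) = r(0,) = 2
  (k (r (k (p)))) = k(2,) = 0

value = 0


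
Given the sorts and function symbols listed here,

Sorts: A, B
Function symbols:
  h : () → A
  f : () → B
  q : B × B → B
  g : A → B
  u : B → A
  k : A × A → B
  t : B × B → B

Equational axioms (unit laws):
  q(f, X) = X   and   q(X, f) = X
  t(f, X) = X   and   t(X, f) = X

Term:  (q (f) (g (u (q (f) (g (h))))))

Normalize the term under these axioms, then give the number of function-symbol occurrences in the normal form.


size = 4

1. (q (f) (g (u (q (f) (g (h))))))  →  (g (u (q (f) (g (h)))))
2. (g (u (q (f) (g (h)))))  →  (g (u (g (h))))
normal form: (g (u (g (h))))


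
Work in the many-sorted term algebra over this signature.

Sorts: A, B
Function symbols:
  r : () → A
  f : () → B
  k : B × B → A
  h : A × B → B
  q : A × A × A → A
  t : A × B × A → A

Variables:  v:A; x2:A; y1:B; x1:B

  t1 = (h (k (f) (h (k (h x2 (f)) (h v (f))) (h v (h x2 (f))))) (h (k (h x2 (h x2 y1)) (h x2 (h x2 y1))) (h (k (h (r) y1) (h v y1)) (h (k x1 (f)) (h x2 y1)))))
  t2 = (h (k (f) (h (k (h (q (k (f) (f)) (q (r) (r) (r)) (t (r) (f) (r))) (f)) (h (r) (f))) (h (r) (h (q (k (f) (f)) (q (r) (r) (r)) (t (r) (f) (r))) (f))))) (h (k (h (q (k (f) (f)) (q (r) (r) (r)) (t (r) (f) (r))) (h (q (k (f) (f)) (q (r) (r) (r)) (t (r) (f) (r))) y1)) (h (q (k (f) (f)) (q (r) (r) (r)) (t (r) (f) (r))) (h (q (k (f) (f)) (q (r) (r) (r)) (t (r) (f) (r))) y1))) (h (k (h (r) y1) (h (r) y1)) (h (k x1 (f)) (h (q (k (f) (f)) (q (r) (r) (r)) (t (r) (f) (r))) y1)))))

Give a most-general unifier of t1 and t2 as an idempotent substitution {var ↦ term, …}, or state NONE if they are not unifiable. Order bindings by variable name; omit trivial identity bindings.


{v ↦ (r), x2 ↦ (q (k (f) (f)) (q (r) (r) (r)) (t (r) (f) (r)))}


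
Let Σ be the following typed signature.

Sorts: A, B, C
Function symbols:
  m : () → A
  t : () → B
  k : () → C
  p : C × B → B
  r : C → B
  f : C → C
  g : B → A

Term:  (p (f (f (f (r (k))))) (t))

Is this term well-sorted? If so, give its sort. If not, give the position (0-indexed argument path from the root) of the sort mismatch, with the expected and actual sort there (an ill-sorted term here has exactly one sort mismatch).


ill-sorted at position [0, 0, 0, 0]: expected C, got B

          (k) : C
        (r (k)) : B
      (f (r (k))) : ✗ arg 0 at [0, 0, 0, 0] has sort B, expected C
  (t) : B


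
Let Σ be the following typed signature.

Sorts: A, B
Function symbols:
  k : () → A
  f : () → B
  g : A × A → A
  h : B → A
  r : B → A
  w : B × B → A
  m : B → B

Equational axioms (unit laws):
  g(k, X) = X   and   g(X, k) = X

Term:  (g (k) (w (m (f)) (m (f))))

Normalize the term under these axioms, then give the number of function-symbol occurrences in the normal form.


size = 5

1. (g (k) (w (m (f)) (m (f))))  →  (w (m (f)) (m (f)))
normal form: (w (m (f)) (m (f)))


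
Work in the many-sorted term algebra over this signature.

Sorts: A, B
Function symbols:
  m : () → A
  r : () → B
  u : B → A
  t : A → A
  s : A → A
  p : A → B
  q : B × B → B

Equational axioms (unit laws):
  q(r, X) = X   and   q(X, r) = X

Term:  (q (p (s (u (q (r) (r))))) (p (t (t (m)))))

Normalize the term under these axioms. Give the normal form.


normal form = (q (p (s (u (r)))) (p (t (t (m)))))

1. (q (p (s (u (q (r) (r))))) (p (t (t (m)))))  →  (q (p (s (u (r)))) (p (t (t (m)))))


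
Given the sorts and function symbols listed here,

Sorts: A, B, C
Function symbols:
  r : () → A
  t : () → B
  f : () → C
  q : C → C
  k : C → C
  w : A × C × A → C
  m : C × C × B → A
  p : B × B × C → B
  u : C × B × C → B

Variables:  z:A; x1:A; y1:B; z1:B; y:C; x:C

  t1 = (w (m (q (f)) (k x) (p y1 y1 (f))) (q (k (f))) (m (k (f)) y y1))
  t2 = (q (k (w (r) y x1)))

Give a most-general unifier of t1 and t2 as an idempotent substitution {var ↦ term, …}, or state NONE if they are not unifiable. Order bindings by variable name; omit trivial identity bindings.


head clash or occurs-check failure — not unifiable

NONE (not unifiable)


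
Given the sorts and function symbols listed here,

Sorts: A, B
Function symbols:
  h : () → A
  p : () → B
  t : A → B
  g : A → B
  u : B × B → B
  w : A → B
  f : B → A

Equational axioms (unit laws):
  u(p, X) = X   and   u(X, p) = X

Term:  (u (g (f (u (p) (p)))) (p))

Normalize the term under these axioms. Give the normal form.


1. (u (g (f (u (p) (p)))) (p))  →  (g (f (u (p) (p))))
2. (g (f (u (p) (p))))  →  (g (f (p)))

normal form = (g (f (p)))


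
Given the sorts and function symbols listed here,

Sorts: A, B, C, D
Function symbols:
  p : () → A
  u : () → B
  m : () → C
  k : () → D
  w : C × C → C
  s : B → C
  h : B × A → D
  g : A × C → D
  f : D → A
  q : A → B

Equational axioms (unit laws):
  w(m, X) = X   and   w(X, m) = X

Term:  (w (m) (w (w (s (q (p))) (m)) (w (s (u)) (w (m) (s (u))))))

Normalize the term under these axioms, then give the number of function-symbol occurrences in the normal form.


1. (w (m) (w (w (s (q (p))) (m)) (w (s (u)) (w (m) (s (u))))))  →  (w (w (s (q (p))) (m)) (w (s (u)) (w (m) (s (u)))))
2. (w (w (s (q (p))) (m)) (w (s (u)) (w (m) (s (u)))))  →  (w (s (q (p))) (w (s (u)) (w (m) (s (u)))))
3. (w (s (q (p))) (w (s (u)) (w (m) (s (u)))))  →  (w (s (q (p))) (w (s (u)) (s (u))))
normal form: (w (s (q (p))) (w (s (u)) (s (u))))

size = 9


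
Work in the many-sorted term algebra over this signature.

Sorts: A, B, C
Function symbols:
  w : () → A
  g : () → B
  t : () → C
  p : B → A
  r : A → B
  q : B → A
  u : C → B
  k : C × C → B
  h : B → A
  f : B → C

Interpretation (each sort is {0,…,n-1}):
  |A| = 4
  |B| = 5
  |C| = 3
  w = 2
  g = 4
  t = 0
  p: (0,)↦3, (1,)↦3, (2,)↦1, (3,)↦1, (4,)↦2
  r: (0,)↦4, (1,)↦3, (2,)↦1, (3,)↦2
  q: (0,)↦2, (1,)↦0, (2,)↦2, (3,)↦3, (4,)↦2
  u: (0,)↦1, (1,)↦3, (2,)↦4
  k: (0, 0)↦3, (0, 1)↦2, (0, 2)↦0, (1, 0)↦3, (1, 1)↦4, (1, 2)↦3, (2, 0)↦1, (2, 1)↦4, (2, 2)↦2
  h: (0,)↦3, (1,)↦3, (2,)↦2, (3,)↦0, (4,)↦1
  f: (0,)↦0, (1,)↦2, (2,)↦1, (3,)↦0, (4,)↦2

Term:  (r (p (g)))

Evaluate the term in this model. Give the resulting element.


  g = 4
  (p (g)) = p(4,) = 2
  (r (p (g))) = r(2,) = 1

value = 1


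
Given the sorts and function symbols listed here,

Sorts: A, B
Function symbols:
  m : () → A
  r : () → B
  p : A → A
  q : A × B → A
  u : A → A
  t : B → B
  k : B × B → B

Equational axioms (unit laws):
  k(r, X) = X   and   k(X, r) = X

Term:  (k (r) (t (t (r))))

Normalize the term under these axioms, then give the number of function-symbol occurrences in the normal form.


1. (k (r) (t (t (r))))  →  (t (t (r)))
normal form: (t (t (r)))

size = 3


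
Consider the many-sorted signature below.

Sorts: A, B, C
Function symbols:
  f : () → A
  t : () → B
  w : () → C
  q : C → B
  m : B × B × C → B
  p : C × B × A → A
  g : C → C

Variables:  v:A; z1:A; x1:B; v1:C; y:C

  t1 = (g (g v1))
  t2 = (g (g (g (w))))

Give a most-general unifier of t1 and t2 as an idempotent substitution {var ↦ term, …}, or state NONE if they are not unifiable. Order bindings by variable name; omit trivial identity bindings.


{v1 ↦ (g (w))}


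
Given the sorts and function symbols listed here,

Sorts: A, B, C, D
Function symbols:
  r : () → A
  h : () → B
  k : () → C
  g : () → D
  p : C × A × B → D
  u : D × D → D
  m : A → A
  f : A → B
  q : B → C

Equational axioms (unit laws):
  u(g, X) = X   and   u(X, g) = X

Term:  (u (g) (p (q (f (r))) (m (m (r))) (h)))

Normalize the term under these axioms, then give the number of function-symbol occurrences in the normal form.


size = 8

1. (u (g) (p (q (f (r))) (m (m (r))) (h)))  →  (p (q (f (r))) (m (m (r))) (h))
normal form: (p (q (f (r))) (m (m (r))) (h))


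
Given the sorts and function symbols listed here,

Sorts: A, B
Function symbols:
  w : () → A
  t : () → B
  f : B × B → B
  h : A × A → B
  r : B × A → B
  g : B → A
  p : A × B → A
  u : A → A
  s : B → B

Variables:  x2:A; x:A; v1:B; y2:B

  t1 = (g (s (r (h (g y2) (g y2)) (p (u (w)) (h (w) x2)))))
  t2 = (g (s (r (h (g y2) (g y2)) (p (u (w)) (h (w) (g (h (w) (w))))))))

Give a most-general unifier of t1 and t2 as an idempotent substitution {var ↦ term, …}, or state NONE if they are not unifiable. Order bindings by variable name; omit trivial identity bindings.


{x2 ↦ (g (h (w) (w)))}


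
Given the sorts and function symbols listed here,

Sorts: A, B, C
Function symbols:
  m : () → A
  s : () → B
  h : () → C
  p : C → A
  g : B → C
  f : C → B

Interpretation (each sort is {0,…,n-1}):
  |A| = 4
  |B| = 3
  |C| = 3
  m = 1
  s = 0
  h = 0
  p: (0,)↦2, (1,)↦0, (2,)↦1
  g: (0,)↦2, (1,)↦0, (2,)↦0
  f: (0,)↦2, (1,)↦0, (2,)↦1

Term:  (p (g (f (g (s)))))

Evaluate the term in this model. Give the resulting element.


value = 2

  s = 0
  (g (s)) = g(0,) = 2
  (f (g (s))) = f(2,) = 1
  (g (f (g (s)))) = g(1,) = 0
  (p (g (f (g (s))))) = p(0,) = 2


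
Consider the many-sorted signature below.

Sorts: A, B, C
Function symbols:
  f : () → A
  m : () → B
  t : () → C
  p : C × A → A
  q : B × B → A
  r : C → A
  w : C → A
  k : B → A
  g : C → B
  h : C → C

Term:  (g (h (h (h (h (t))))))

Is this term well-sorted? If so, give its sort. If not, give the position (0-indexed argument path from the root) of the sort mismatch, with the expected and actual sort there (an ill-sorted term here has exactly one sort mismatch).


          (t) : C
        (h (t)) : C
      (h (h (t))) : C
    (h (h (h (t)))) : C
  (h (h (h (h (t))))) : C
(g (h (h (h (h (t)))))) : B

well-sorted; sort = B


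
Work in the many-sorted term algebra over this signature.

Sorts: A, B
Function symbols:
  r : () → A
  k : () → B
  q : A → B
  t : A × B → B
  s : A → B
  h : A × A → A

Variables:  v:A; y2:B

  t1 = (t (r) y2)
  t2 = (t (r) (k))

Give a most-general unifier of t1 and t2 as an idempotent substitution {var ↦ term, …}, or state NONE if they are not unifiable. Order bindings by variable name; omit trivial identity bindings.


{y2 ↦ (k)}
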